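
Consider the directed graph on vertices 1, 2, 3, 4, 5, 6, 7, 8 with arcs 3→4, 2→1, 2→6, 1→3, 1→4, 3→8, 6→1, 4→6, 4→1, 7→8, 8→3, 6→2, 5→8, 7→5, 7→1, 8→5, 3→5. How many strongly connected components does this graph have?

{1, 2, 3, 4, 5, 6, 8} are all mutually reachable — one SCC of size 7.
{7} is an SCC by itself.
That gives 2 strongly connected components.

2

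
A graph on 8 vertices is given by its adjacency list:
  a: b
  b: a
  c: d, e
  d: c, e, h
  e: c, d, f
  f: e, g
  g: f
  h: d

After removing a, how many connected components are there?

With a gone, the remaining components are: {b}; {c, d, e, f, g, h}.
That is 2 components.

2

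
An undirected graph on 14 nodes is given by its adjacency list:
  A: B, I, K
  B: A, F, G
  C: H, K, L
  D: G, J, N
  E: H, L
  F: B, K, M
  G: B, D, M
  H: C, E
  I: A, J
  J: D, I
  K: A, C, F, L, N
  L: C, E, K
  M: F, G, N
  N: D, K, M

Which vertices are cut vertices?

Removing K increases the component count from 1 to 2, so K is a cut vertex.
By contrast removing A leaves 1 component; it is not a cut vertex. No other vertex is a cut vertex either.

K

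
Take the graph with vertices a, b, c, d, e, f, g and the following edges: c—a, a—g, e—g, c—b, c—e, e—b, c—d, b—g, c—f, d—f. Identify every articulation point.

Removing c increases the component count from 1 to 2, so c is a cut vertex.
By contrast removing b leaves 1 component; it is not a cut vertex. No other vertex is a cut vertex either.

c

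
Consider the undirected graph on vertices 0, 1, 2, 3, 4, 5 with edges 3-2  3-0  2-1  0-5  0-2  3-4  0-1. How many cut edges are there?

2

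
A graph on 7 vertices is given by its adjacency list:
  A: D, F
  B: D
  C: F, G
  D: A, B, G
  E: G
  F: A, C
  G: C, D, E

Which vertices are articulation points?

D, G

Removing D increases the component count from 1 to 2, so D is a cut vertex.
Removing G increases the component count from 1 to 2, so G is a cut vertex.
By contrast removing E leaves 1 component; it is not a cut vertex. No other vertex is a cut vertex either.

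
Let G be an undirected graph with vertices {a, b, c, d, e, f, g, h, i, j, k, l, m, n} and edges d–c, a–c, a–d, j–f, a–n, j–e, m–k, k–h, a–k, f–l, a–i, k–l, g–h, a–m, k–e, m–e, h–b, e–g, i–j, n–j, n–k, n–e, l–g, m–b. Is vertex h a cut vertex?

No

Deleting h leaves 1 component (was 1) (its neighbors b, g, k remain connected to each other), so h is not a cut vertex.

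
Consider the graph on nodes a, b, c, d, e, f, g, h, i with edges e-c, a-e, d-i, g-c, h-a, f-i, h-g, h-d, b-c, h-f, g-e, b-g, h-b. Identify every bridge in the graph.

none

The edges on the cycle h-f-i-d-h are not bridges since each lies on that cycle.
Every edge lies on some cycle, so there are no bridges.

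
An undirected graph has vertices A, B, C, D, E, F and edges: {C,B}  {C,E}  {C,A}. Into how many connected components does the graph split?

3

F is isolated — a component by itself.
D is isolated — a component by itself.
Starting from A we can reach A, B, C, E. That is one component of size 4.
Total: 3 components.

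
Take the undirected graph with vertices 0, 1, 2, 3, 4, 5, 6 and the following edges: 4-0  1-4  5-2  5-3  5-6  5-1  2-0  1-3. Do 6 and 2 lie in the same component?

From 6 we can reach 0, 1, 2, 3, 4, 5, 6, which includes 2.

Yes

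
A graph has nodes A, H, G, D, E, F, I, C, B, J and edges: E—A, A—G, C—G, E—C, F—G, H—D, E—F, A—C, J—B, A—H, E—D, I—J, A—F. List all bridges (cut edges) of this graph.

B-J, I-J

The edges on the cycle E-A-C-G-F-E are not bridges since each lies on that cycle.
But removing J—B disconnects J from B; removing J—I disconnects J from I — these are bridges.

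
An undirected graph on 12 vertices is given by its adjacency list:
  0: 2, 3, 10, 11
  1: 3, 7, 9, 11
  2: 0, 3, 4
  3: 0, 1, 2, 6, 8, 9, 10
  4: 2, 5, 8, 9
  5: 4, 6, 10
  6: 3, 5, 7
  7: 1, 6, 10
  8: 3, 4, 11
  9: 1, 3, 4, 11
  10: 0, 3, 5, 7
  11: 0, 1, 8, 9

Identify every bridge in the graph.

The edges on the cycle 3-2-0-3 are not bridges since each lies on that cycle.
Every edge lies on some cycle, so there are no bridges.

none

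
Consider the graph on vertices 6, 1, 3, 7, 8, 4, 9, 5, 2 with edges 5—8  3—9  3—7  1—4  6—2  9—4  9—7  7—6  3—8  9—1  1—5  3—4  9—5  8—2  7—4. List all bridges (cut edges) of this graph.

The edges on the cycle 9-1-5-9 are not bridges since each lies on that cycle.
Every edge lies on some cycle, so there are no bridges.

none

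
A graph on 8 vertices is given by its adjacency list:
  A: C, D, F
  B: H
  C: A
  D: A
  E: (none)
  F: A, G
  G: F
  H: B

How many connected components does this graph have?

3

E is isolated — a component by itself.
Starting from B we can reach B, H. That is one component of size 2.
Starting from A we can reach A, C, D, F, G. That is one component of size 5.
Total: 3 components.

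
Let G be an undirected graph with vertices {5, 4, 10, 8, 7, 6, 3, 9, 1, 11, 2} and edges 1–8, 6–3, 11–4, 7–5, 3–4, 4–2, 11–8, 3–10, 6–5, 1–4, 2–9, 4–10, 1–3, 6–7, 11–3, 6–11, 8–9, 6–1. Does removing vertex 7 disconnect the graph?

Deleting 7 leaves 1 component (was 1) (its neighbors 5, 6 remain connected to each other), so 7 is not a cut vertex.

No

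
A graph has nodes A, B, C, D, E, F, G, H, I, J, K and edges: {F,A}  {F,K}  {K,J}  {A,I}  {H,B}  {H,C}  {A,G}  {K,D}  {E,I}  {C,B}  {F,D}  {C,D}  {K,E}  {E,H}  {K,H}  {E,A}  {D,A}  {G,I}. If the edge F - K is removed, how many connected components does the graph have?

F and K are still connected via F-D-K, so the component count stays at 1.

1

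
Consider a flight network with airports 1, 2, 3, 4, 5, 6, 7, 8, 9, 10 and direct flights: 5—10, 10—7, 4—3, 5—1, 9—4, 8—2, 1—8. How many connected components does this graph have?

6 is isolated — a component by itself.
Starting from 3 we can reach 3, 4, 9. That is one component of size 3.
Starting from 1 we can reach 1, 2, 5, 7, 8, 10. That is one component of size 6.
Total: 3 components.

3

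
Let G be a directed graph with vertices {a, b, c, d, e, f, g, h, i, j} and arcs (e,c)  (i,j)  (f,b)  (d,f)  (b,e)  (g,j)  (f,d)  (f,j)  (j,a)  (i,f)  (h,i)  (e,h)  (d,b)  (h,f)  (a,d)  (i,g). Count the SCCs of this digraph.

2

{a, b, d, e, f, g, h, i, j} are all mutually reachable — one SCC of size 9.
{c} is an SCC by itself.
That gives 2 strongly connected components.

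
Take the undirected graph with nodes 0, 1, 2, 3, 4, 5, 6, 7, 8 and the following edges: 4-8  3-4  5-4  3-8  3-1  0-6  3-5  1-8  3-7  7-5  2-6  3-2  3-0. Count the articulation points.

Removing 3 increases the component count from 1 to 2, so 3 is a cut vertex.
By contrast removing 1 leaves 1 component; it is not a cut vertex. No other vertex is a cut vertex either.

1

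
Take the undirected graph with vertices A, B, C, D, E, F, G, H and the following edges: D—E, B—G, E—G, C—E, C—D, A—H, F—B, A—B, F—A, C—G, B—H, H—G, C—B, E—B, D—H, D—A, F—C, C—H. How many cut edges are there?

The edges on the cycle D-E-G-H-D are not bridges since each lies on that cycle.
Every edge lies on some cycle, so there are no bridges.

0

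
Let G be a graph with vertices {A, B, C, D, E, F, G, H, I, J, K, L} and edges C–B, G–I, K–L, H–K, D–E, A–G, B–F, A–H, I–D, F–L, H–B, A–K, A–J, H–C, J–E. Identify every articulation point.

Removing A increases the component count from 1 to 2, so A is a cut vertex.
By contrast removing I leaves 1 component; it is not a cut vertex. No other vertex is a cut vertex either.

A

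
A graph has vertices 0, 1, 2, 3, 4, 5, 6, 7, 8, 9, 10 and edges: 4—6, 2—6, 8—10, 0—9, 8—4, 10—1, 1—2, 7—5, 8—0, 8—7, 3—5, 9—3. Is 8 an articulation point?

Yes

Deleting 8 raises the number of components from 1 to 2, so 8 is a cut vertex.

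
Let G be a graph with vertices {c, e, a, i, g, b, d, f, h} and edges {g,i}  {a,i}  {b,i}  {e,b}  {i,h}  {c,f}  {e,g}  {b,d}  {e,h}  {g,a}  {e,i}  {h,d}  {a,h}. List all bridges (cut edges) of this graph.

The edges on the cycle e-b-i-e are not bridges since each lies on that cycle.
But removing f—c disconnects f from c — this is a bridge.

c-f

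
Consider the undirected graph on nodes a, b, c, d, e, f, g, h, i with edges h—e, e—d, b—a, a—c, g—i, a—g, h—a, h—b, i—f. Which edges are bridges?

a-c, a-g, d-e, e-h, f-i, g-i

The edges on the cycle h-b-a-h are not bridges since each lies on that cycle.
But removing g—i disconnects g from i; removing e—d disconnects e from d; removing h—e disconnects h from e; removing a—c disconnects a from c — these are bridges.
In total 6 edges are bridges.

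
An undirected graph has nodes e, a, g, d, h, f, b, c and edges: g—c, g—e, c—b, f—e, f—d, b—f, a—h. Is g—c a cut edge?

No

After removing g—c, the path g-e-f-b-c still connects them, so the edge is not a bridge.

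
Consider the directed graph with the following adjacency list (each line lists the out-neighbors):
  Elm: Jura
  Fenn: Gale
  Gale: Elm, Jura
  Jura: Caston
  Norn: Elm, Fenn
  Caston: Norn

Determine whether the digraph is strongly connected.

From Elm we can reach every vertex (Elm, Fenn, Gale, Jura, Norn, Caston), and every vertex can reach Elm (Elm, Fenn, Gale, Jura, Norn, Caston). So the whole graph is one strongly connected component.

Yes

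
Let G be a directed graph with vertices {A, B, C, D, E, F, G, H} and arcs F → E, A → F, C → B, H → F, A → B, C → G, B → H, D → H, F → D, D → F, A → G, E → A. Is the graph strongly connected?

No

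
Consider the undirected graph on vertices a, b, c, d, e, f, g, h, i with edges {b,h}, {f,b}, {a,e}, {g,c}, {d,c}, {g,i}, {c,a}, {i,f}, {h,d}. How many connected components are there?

1

Starting from a we can reach a, b, c, d, e, f, g, h, i. That is one component of size 9.
Total: 1 component.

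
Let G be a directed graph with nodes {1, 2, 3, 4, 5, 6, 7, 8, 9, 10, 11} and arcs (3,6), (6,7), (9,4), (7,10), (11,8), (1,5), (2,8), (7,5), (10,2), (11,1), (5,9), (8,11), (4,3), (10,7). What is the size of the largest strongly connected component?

{1, 2, 3, 4, 5, 6, 7, 8, 9, 10, 11} are all mutually reachable — one SCC of size 11.
The largest has 11 vertices.

11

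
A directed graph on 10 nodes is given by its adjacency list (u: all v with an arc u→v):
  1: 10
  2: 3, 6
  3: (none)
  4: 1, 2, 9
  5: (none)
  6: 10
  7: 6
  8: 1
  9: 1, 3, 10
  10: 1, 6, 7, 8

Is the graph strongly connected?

There is no directed path from 3 to 2, so the graph is not strongly connected.

No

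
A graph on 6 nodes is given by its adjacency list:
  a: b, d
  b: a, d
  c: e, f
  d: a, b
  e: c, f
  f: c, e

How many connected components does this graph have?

2

Starting from c we can reach c, e, f. That is one component of size 3.
Starting from a we can reach a, b, d. That is one component of size 3.
Total: 2 components.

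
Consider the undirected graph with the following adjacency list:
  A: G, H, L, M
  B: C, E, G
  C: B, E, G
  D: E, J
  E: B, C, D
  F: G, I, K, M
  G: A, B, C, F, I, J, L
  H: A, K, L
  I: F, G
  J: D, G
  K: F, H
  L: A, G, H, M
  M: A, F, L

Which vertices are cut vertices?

G

Removing G increases the component count from 1 to 2, so G is a cut vertex.
By contrast removing L leaves 1 component; it is not a cut vertex. No other vertex is a cut vertex either.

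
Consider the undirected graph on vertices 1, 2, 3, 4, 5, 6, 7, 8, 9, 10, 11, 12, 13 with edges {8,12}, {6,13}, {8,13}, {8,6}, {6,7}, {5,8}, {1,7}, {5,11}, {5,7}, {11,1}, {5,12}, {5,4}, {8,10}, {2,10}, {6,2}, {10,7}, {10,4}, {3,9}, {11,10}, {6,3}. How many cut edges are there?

The edges on the cycle 5-8-6-2-10-11-5 are not bridges since each lies on that cycle.
But removing 9—3 disconnects 9 from 3; removing 3—6 disconnects 3 from 6 — these are bridges.
That makes 2 bridges.

2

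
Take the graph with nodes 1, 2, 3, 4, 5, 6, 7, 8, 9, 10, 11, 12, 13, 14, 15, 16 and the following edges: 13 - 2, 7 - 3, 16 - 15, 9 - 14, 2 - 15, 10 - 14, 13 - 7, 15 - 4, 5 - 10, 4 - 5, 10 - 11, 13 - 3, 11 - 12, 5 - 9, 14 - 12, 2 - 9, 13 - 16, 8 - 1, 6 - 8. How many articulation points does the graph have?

Removing 8 increases the component count from 2 to 3, so 8 is a cut vertex.
Removing 13 increases the component count from 2 to 3, so 13 is a cut vertex.
By contrast removing 6 leaves 2 components; it is not a cut vertex. No other vertex is a cut vertex either.

2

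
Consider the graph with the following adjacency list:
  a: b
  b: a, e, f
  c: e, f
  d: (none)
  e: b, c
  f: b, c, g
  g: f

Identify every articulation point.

b, f

Removing b increases the component count from 2 to 3, so b is a cut vertex.
Removing f increases the component count from 2 to 3, so f is a cut vertex.
By contrast removing c leaves 2 components; it is not a cut vertex. No other vertex is a cut vertex either.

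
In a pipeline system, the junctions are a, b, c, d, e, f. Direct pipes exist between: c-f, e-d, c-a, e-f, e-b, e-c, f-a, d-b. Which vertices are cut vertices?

Removing e increases the component count from 1 to 2, so e is a cut vertex.
By contrast removing f leaves 1 component; it is not a cut vertex. No other vertex is a cut vertex either.

e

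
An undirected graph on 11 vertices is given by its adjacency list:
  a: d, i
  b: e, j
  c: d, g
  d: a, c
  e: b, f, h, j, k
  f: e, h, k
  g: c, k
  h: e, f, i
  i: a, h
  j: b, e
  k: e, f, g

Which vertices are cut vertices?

e

Removing e increases the component count from 1 to 2, so e is a cut vertex.
By contrast removing g leaves 1 component; it is not a cut vertex. No other vertex is a cut vertex either.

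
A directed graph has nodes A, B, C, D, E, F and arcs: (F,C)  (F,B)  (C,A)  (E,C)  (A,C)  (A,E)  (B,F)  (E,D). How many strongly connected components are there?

3

{A, C, E} are all mutually reachable — one SCC of size 3.
{B, F} are all mutually reachable — one SCC of size 2.
{D} is an SCC by itself.
That gives 3 strongly connected components.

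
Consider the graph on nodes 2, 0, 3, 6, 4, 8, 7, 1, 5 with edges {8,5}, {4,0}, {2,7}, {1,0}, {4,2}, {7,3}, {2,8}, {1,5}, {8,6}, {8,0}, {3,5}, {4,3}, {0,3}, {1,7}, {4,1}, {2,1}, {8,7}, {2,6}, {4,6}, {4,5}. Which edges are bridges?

none

The edges on the cycle 4-2-8-0-1-4 are not bridges since each lies on that cycle.
Every edge lies on some cycle, so there are no bridges.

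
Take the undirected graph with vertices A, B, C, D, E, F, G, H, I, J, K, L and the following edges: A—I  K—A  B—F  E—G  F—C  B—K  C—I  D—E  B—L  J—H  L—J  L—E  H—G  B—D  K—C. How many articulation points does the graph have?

Removing B increases the component count from 1 to 2, so B is a cut vertex.
By contrast removing H leaves 1 component; it is not a cut vertex. No other vertex is a cut vertex either.

1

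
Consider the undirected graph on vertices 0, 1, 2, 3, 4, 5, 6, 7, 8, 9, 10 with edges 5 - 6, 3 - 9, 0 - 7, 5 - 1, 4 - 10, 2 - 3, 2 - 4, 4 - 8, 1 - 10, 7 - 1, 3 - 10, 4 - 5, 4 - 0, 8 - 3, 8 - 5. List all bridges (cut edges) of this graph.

3-9, 5-6

The edges on the cycle 4-8-5-1-7-0-4 are not bridges since each lies on that cycle.
But removing 5 - 6 disconnects 5 from 6; removing 3 - 9 disconnects 3 from 9 — these are bridges.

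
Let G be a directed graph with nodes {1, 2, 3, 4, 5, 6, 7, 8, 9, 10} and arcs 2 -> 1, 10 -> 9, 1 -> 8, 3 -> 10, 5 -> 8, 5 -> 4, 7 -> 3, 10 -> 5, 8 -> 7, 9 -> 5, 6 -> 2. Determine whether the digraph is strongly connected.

There is no directed path from 7 to 6, so the graph is not strongly connected.

No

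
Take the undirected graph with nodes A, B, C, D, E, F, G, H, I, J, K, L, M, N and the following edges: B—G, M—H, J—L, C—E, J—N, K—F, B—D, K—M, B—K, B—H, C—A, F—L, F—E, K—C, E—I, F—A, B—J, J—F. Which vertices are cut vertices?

B, E, J

Removing B increases the component count from 1 to 3, so B is a cut vertex.
Removing E increases the component count from 1 to 2, so E is a cut vertex.
Removing J increases the component count from 1 to 2, so J is a cut vertex.
By contrast removing G leaves 1 component; it is not a cut vertex. No other vertex is a cut vertex either.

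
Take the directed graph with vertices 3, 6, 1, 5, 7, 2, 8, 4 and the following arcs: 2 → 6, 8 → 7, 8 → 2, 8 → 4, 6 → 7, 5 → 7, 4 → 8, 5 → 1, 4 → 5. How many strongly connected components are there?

7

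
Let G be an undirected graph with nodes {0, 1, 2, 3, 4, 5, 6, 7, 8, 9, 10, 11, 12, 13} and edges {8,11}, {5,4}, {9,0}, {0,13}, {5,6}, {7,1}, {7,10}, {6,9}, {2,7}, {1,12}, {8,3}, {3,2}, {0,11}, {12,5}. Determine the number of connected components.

1

Starting from 0 we can reach 0, 1, 2, 3, 4, 5, 6, 7, 8, 9, 10, 11, 12, 13. That is one component of size 14.
Total: 1 component.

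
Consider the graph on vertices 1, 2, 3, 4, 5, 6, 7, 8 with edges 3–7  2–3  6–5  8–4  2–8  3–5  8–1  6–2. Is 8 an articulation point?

Yes

Deleting 8 raises the number of components from 1 to 3, so 8 is a cut vertex.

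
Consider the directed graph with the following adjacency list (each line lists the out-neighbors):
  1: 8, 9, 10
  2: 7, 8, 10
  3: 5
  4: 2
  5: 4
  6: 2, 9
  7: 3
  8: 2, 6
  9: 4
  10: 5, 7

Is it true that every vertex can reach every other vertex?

No

There is no directed path from 9 to 1, so the graph is not strongly connected.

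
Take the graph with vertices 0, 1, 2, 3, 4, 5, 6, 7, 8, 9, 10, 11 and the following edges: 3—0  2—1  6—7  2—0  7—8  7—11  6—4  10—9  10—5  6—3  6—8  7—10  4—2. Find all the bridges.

The edges on the cycle 6-3-0-2-4-6 are not bridges since each lies on that cycle.
But removing 11—7 disconnects 11 from 7; removing 10—9 disconnects 10 from 9; removing 1—2 disconnects 1 from 2; removing 10—7 disconnects 10 from 7 — these are bridges.
In total 5 edges are bridges.

1-2, 10-5, 10-7, 10-9, 11-7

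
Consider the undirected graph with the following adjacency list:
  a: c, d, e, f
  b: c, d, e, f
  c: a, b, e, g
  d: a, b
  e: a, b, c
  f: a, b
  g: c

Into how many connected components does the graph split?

Starting from a we can reach a, b, c, d, e, f, g. That is one component of size 7.
Total: 1 component.

1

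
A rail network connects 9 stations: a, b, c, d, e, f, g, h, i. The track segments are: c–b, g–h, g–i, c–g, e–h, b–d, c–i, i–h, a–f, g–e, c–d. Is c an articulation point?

Yes

Deleting c raises the number of components from 2 to 3, so c is a cut vertex.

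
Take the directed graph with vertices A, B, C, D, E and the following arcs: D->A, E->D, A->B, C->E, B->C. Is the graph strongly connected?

From B we can reach every vertex (A, B, C, D, E), and every vertex can reach B (A, B, C, D, E). So the whole graph is one strongly connected component.

Yes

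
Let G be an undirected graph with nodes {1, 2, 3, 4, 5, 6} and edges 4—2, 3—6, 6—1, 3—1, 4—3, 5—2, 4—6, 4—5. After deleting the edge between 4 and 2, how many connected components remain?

4 and 2 are still connected via 4-5-2, so the component count stays at 1.

1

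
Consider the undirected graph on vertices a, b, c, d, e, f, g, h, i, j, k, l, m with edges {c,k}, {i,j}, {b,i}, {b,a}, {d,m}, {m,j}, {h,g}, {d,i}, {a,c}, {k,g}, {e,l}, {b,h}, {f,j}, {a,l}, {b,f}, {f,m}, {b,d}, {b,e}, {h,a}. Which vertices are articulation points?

Removing b increases the component count from 1 to 2, so b is a cut vertex.
By contrast removing e leaves 1 component; it is not a cut vertex. No other vertex is a cut vertex either.

b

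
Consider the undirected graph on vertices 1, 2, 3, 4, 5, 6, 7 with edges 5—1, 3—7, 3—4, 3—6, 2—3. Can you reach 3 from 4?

Yes

From 4 we can reach 2, 3, 4, 6, 7, which includes 3.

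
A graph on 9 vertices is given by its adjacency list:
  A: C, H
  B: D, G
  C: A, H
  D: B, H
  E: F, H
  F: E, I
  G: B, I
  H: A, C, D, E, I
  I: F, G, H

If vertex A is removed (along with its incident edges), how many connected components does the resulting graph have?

1

With A gone, the remaining components are: {B, C, D, E, F, G, H, I}.
That is 1 component.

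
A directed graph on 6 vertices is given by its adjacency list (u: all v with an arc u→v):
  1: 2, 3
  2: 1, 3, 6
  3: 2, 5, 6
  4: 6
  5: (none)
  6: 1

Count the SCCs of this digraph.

3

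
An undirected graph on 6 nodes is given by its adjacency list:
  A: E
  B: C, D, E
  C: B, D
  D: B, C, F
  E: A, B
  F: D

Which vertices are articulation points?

Removing B increases the component count from 1 to 2, so B is a cut vertex.
Removing D increases the component count from 1 to 2, so D is a cut vertex.
Removing E increases the component count from 1 to 2, so E is a cut vertex.
By contrast removing F leaves 1 component; it is not a cut vertex. No other vertex is a cut vertex either.

B, D, E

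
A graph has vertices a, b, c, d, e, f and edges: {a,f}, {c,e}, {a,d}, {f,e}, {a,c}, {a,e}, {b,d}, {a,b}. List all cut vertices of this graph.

Removing a increases the component count from 1 to 2, so a is a cut vertex.
By contrast removing c leaves 1 component; it is not a cut vertex. No other vertex is a cut vertex either.

a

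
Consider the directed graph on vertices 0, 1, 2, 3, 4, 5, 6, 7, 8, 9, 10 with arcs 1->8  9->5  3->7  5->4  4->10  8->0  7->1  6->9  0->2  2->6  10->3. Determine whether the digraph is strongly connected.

From 4 we can reach every vertex (0, 1, 2, 3, 4, 5, 6, 7, 8, 9, 10), and every vertex can reach 4 (0, 1, 2, 3, 4, 5, 6, 7, 8, 9, 10). So the whole graph is one strongly connected component.

Yes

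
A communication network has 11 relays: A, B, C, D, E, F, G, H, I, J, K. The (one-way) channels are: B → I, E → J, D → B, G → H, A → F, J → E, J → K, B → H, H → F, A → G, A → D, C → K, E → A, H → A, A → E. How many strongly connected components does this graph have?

5

{A, B, D, E, G, H, J} are all mutually reachable — one SCC of size 7.
{I} is an SCC by itself.
{F} is an SCC by itself.
{K} is an SCC by itself.
{C} is an SCC by itself.
That gives 5 strongly connected components.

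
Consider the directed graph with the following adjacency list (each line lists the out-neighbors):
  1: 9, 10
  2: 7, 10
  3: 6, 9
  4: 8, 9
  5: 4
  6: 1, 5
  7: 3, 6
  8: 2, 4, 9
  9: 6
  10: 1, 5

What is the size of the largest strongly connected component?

{1, 2, 3, 4, 5, 6, 7, 8, 9, 10} are all mutually reachable — one SCC of size 10.
The largest has 10 vertices.

10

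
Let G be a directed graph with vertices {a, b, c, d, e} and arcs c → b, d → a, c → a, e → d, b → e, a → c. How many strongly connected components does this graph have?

1

{a, b, c, d, e} are all mutually reachable — one SCC of size 5.
That gives 1 strongly connected component.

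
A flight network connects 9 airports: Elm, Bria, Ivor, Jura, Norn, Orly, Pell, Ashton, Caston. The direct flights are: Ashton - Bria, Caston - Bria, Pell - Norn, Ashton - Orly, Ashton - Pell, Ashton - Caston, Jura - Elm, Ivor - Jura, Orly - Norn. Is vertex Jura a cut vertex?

Yes

Deleting Jura raises the number of components from 2 to 3, so Jura is a cut vertex.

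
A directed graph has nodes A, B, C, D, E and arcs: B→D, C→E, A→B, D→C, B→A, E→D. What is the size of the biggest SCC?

3

{C, D, E} are all mutually reachable — one SCC of size 3.
{A, B} are all mutually reachable — one SCC of size 2.
The largest has 3 vertices.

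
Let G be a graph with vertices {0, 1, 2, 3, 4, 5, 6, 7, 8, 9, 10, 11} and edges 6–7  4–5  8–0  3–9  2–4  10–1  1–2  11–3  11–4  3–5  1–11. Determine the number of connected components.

3

Starting from 6 we can reach 6, 7. That is one component of size 2.
Starting from 0 we can reach 0, 8. That is one component of size 2.
Starting from 1 we can reach 1, 2, 3, 4, 5, 9, 10, 11. That is one component of size 8.
Total: 3 components.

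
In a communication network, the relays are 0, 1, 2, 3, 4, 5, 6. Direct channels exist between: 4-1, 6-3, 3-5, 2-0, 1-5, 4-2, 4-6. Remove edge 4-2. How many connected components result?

2

Before removal there is 1 component.
4-2 is a bridge — removing it separates 4's side from 2's side.
After removal: 2 components.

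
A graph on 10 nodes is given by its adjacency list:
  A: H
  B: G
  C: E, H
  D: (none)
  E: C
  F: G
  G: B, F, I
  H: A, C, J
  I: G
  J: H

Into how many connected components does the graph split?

D is isolated — a component by itself.
Starting from B we can reach B, F, G, I. That is one component of size 4.
Starting from A we can reach A, C, E, H, J. That is one component of size 5.
Total: 3 components.

3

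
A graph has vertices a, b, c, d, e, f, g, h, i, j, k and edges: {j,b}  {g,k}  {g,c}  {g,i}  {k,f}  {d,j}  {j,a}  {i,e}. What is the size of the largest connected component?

6

h is isolated — a component by itself.
Starting from a we can reach a, b, d, j. That is one component of size 4.
Starting from c we can reach c, e, f, g, i, k. That is one component of size 6.
The largest has 6 vertices.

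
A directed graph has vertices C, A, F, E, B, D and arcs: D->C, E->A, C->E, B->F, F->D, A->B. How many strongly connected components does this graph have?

1

{A, B, C, D, E, F} are all mutually reachable — one SCC of size 6.
That gives 1 strongly connected component.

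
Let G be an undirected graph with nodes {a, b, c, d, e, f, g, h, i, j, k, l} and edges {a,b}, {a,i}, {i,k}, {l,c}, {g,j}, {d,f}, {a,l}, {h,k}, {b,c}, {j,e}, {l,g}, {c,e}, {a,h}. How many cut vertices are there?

1

Removing a increases the component count from 2 to 3, so a is a cut vertex.
By contrast removing b leaves 2 components; it is not a cut vertex. No other vertex is a cut vertex either.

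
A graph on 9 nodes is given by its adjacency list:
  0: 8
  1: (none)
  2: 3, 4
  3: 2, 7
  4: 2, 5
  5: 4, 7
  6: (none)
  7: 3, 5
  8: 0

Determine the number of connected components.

4

1 is isolated — a component by itself.
6 is isolated — a component by itself.
Starting from 0 we can reach 0, 8. That is one component of size 2.
Starting from 2 we can reach 2, 3, 4, 5, 7. That is one component of size 5.
Total: 4 components.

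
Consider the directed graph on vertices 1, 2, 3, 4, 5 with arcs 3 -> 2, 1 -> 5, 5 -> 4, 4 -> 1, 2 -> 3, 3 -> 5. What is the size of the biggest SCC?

{1, 4, 5} are all mutually reachable — one SCC of size 3.
{2, 3} are all mutually reachable — one SCC of size 2.
The largest has 3 vertices.

3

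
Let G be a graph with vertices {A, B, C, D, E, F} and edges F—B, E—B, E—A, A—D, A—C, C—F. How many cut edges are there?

1

The edges on the cycle E-A-C-F-B-E are not bridges since each lies on that cycle.
But removing A—D disconnects A from D — this is a bridge.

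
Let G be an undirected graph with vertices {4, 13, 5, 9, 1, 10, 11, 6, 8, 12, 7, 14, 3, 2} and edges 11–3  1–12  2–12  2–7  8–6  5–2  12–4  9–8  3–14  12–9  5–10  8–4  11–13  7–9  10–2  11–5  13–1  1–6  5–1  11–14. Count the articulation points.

1

Removing 11 increases the component count from 1 to 2, so 11 is a cut vertex.
By contrast removing 8 leaves 1 component; it is not a cut vertex. No other vertex is a cut vertex either.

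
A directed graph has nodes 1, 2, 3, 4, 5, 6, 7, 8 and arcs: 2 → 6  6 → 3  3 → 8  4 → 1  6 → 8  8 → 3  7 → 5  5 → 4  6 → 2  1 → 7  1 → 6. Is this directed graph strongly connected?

There is no directed path from 2 to 4, so the graph is not strongly connected.

No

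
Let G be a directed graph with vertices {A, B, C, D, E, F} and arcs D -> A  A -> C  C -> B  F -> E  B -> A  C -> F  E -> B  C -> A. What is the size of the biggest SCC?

5

{A, B, C, E, F} are all mutually reachable — one SCC of size 5.
{D} is an SCC by itself.
The largest has 5 vertices.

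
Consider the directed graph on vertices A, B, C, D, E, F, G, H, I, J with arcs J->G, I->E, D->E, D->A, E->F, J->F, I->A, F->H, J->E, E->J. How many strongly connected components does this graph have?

9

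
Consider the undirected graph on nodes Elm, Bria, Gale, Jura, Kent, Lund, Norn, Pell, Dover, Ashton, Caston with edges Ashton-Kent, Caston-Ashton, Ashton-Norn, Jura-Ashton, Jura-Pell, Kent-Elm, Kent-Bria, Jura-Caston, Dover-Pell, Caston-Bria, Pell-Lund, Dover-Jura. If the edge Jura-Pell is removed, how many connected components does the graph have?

Jura and Pell are still connected via Jura-Dover-Pell, so the component count stays at 2.

2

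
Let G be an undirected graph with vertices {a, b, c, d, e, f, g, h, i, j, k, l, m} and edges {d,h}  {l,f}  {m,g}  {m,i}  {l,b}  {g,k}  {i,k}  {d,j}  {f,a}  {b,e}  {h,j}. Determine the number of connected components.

c is isolated — a component by itself.
Starting from d we can reach d, h, j. That is one component of size 3.
Starting from g we can reach g, i, k, m. That is one component of size 4.
Starting from a we can reach a, b, e, f, l. That is one component of size 5.
Total: 4 components.

4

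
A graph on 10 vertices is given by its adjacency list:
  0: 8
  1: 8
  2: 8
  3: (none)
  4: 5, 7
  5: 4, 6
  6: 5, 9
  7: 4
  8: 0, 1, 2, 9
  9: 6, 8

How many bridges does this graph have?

removing 2-8 disconnects 2 from 8; removing 4-5 disconnects 4 from 5; removing 9-6 disconnects 9 from 6; removing 1-8 disconnects 1 from 8 — these are bridges.
In total 8 edges are bridges.

8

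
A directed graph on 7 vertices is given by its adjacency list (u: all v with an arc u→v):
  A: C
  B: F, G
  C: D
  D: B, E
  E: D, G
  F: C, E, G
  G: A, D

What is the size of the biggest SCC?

7

{A, B, C, D, E, F, G} are all mutually reachable — one SCC of size 7.
The largest has 7 vertices.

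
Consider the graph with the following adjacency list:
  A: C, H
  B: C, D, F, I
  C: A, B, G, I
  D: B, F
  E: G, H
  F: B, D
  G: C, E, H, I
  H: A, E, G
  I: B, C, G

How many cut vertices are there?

Removing B increases the component count from 1 to 2, so B is a cut vertex.
By contrast removing C leaves 1 component; it is not a cut vertex. No other vertex is a cut vertex either.

1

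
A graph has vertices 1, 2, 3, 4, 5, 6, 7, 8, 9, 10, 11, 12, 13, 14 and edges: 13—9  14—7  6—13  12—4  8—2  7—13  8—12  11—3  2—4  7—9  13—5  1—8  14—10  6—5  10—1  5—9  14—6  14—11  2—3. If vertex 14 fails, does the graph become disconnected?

Yes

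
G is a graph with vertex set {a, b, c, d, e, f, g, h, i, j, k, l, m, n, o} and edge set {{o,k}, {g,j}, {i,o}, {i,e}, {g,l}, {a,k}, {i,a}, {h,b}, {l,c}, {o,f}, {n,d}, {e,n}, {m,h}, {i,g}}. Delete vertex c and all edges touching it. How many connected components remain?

2

With c gone, the remaining components are: {b, h, m}; {a, d, e, f, g, i, j, k, l, n, o}.
That is 2 components.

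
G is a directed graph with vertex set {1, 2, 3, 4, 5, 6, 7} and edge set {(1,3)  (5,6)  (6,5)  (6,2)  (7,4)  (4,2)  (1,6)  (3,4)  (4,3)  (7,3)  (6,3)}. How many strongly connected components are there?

5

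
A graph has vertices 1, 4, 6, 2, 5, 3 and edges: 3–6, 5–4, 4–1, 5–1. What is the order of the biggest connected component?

3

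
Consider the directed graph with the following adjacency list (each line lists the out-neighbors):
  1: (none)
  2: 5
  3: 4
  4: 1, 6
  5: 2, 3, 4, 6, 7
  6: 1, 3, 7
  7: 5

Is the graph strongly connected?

No

There is no directed path from 1 to 3, so the graph is not strongly connected.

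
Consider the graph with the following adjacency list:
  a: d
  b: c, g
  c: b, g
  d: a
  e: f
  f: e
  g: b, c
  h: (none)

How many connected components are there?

4

h is isolated — a component by itself.
Starting from a we can reach a, d. That is one component of size 2.
Starting from e we can reach e, f. That is one component of size 2.
Starting from b we can reach b, c, g. That is one component of size 3.
Total: 4 components.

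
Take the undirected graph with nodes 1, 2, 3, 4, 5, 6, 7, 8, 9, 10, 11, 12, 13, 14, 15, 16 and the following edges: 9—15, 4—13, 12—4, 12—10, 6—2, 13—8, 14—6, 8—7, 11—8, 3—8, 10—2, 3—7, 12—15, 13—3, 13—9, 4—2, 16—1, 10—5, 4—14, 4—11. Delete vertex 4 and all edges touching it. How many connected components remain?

2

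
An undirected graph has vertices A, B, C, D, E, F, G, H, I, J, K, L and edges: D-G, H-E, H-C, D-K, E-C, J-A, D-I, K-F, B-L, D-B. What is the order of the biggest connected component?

Starting from A we can reach A, J. That is one component of size 2.
Starting from C we can reach C, E, H. That is one component of size 3.
Starting from B we can reach B, D, F, G, I, K, L. That is one component of size 7.
The largest has 7 vertices.

7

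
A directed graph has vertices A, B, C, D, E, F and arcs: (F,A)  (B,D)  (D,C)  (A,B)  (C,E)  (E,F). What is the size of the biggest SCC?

6

{A, B, C, D, E, F} are all mutually reachable — one SCC of size 6.
The largest has 6 vertices.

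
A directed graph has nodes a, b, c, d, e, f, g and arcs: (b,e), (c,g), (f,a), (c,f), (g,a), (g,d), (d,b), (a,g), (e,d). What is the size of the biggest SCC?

{b, d, e} are all mutually reachable — one SCC of size 3.
{a, g} are all mutually reachable — one SCC of size 2.
{c} is an SCC by itself.
{f} is an SCC by itself.
The largest has 3 vertices.

3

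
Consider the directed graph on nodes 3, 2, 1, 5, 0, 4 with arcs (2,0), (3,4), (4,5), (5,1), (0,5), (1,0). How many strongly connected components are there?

{0, 1, 5} are all mutually reachable — one SCC of size 3.
{2} is an SCC by itself.
{3} is an SCC by itself.
{4} is an SCC by itself.
That gives 4 strongly connected components.

4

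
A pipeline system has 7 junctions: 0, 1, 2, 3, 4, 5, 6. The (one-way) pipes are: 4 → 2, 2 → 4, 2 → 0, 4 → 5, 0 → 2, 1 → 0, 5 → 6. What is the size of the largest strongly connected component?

3

{0, 2, 4} are all mutually reachable — one SCC of size 3.
{5} is an SCC by itself.
{1} is an SCC by itself.
{3} is an SCC by itself.
{6} is an SCC by itself.
The largest has 3 vertices.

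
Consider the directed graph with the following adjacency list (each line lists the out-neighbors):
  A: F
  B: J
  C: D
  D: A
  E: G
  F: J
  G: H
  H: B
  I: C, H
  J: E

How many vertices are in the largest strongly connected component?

5

{B, E, G, H, J} are all mutually reachable — one SCC of size 5.
{C} is an SCC by itself.
{I} is an SCC by itself.
{A} is an SCC by itself.
{F} is an SCC by itself.
(and 1 more singleton SCC)
The largest has 5 vertices.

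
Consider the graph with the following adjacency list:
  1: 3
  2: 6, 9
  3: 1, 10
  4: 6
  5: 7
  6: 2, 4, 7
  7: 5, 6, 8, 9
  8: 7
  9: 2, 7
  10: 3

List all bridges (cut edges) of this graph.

The edges on the cycle 9-7-6-2-9 are not bridges since each lies on that cycle.
But removing 7-5 disconnects 7 from 5; removing 3-10 disconnects 3 from 10; removing 6-4 disconnects 6 from 4; removing 3-1 disconnects 3 from 1 — these are bridges.
In total 5 edges are bridges.

1-3, 10-3, 4-6, 5-7, 7-8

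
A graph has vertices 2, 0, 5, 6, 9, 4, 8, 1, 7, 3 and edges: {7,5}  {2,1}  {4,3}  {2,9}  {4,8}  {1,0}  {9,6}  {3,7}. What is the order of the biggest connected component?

Starting from 3 we can reach 3, 4, 5, 7, 8. That is one component of size 5.
Starting from 0 we can reach 0, 1, 2, 6, 9. That is one component of size 5.
The largest has 5 vertices.

5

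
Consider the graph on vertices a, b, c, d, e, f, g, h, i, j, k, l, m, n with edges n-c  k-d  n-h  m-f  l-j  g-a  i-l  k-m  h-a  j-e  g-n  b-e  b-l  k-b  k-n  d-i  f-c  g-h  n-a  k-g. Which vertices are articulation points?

Removing k increases the component count from 1 to 2, so k is a cut vertex.
By contrast removing i leaves 1 component; it is not a cut vertex. No other vertex is a cut vertex either.

k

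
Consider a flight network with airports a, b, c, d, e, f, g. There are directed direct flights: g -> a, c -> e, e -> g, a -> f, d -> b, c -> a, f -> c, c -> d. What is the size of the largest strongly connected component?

{a, c, e, f, g} are all mutually reachable — one SCC of size 5.
{b} is an SCC by itself.
{d} is an SCC by itself.
The largest has 5 vertices.

5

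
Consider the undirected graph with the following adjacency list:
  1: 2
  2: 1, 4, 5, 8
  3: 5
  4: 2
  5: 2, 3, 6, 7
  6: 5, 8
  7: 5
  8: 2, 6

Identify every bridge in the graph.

The edges on the cycle 8-2-5-6-8 are not bridges since each lies on that cycle.
But removing 5-3 disconnects 5 from 3; removing 2-4 disconnects 2 from 4; removing 2-1 disconnects 2 from 1; removing 5-7 disconnects 5 from 7 — these are bridges.

1-2, 2-4, 3-5, 5-7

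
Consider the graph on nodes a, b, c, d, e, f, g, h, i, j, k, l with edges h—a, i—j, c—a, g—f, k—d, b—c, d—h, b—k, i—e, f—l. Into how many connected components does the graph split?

3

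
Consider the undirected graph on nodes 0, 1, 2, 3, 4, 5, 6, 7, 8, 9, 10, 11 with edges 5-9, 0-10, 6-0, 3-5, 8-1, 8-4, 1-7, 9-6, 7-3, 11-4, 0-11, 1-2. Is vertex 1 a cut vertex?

Yes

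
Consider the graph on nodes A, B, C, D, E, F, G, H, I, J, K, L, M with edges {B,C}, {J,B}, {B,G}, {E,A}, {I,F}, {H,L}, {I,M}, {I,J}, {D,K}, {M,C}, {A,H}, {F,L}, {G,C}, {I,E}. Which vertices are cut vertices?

Removing I increases the component count from 2 to 3, so I is a cut vertex.
By contrast removing G leaves 2 components; it is not a cut vertex. No other vertex is a cut vertex either.

I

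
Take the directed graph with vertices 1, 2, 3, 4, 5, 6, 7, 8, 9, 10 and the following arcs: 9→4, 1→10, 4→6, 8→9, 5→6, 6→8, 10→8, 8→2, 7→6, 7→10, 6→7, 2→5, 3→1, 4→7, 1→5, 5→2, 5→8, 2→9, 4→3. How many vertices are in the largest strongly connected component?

{1, 2, 3, 4, 5, 6, 7, 8, 9, 10} are all mutually reachable — one SCC of size 10.
The largest has 10 vertices.

10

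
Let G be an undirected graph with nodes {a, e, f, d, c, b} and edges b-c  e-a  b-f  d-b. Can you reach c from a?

No

The component containing a is {a, e}, and c is not in it.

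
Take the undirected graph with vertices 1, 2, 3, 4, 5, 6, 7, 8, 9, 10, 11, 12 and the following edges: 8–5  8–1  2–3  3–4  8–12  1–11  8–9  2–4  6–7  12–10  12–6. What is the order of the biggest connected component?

Starting from 2 we can reach 2, 3, 4. That is one component of size 3.
Starting from 1 we can reach 1, 5, 6, 7, 8, 9, 10, 11, 12. That is one component of size 9.
The largest has 9 vertices.

9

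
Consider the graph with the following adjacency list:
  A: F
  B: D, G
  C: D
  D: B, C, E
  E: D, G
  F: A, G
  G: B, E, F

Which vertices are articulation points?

D, F, G

Removing D increases the component count from 1 to 2, so D is a cut vertex.
Removing F increases the component count from 1 to 2, so F is a cut vertex.
Removing G increases the component count from 1 to 2, so G is a cut vertex.
By contrast removing C leaves 1 component; it is not a cut vertex. No other vertex is a cut vertex either.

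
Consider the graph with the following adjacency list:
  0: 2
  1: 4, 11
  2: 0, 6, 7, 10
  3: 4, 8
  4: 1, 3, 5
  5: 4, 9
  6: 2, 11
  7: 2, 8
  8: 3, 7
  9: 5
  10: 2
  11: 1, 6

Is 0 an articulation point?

No

Deleting 0 leaves 1 component (was 1), so 0 is not a cut vertex.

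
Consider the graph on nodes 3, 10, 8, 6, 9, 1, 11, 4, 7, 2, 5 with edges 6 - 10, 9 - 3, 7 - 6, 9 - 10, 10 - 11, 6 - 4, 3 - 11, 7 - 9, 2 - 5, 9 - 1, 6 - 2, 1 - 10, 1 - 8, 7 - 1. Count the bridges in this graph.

The edges on the cycle 7-6-10-9-7 are not bridges since each lies on that cycle.
But removing 4 - 6 disconnects 4 from 6; removing 5 - 2 disconnects 5 from 2; removing 8 - 1 disconnects 8 from 1; removing 6 - 2 disconnects 6 from 2 — these are bridges.
That makes 4 bridges.

4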